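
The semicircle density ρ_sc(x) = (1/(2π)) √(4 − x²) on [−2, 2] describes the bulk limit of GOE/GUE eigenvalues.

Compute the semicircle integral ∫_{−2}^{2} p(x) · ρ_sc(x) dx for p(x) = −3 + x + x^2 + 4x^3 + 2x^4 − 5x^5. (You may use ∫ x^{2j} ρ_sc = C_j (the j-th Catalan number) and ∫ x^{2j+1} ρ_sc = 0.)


Write p(x) = Σ a_i x^i, split into monomials and integrate each against ρ_sc separately.
Using ∫ x^{2j} ρ_sc = C_j = (1/(j+1)) C(2j, j) (Catalan numbers) and ∫ x^{2j+1} ρ_sc = 0 (odd monomials vanish by symmetry):
  i = 0 (even): a_0 · C_{0} = -3 · 1 = -3
  i = 1 (odd): ∫ x^1 ρ_sc = 0 (vanishes)
  i = 2 (even): a_2 · C_{1} = 1 · 1 = 1
  i = 3 (odd): ∫ x^3 ρ_sc = 0 (vanishes)
  i = 4 (even): a_4 · C_{2} = 2 · 2 = 4
  i = 5 (odd): ∫ x^5 ρ_sc = 0 (vanishes)

Summing the contributions: ∫_{−2}^{2} p(x) ρ_sc(x) dx = (-3) + 1 + 4 = 2.


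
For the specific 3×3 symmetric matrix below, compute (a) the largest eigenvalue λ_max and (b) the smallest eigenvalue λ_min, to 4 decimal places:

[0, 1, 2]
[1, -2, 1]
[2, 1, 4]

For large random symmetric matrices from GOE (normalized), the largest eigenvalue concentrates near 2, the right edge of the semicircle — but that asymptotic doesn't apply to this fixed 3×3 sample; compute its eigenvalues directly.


Since M is real symmetric, all three eigenvalues are real; they are the roots of det(λI − M) = λ³ − (tr M) λ² + s λ − det M, where s is the sum of the principal 2×2 minors.
tr M = 0 + (-2) + 4 = 2.
s = (0·(-2) − 1²) + (0·4 − 2²) + ((-2)·4 − 1²) = -1 + (-4) + (-9) = -14.
det M (expand along row 1) = 0·(-9) − 1·2 + 2·5 = 8.
Characteristic polynomial: λ³ − 2λ² − 14λ − 8 = 0.
Substitute λ = y + (tr M)/3 = y + 0.666667 to remove the quadratic term: y³ + p·y + q = 0 with p = s − (tr M)²/3 = -15.333333 and q = −2(tr M)³/27 + (tr M)·s/3 − det M = -17.925926.
Three real roots ⇒ use the trigonometric (Viète) form: r = 2√(−p/3) = 4.521553, φ = arccos(3q/(p·r)) = arccos(0.775673) = 0.683016 rad.
y_k = r·cos(φ/3 − 2πk/3) for k = 0, 1, 2 gives y = 4.404872, -1.318605, -3.086267.
λ_k = y_k + 0.666667 gives λ = 5.0715, -0.6519, -2.4196 (check: the sum is 2.0000 = tr M).

Hence λ_max = 5.0715 and λ_min = -2.4196.


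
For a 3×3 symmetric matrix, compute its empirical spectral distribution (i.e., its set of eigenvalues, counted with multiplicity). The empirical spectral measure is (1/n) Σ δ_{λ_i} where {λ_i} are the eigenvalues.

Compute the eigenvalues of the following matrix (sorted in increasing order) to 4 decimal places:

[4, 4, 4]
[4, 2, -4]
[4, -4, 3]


Since M is real symmetric, all three eigenvalues are real; they are the roots of det(λI − M) = λ³ − (tr M) λ² + s λ − det M, where s is the sum of the principal 2×2 minors.
tr M = 4 + 2 + 3 = 9.
s = (4·2 − 4²) + (4·3 − 4²) + (2·3 − (-4)²) = -8 + (-4) + (-10) = -22.
det M (expand along row 1) = 4·(-10) − 4·28 + 4·(-24) = -248.
Characteristic polynomial: λ³ − 9λ² − 22λ + 248 = 0.
Substitute λ = y + (tr M)/3 = y + 3.000000 to remove the quadratic term: y³ + p·y + q = 0 with p = s − (tr M)²/3 = -49.000000 and q = −2(tr M)³/27 + (tr M)·s/3 − det M = 128.000000.
Three real roots ⇒ use the trigonometric (Viète) form: r = 2√(−p/3) = 8.082904, φ = arccos(3q/(p·r)) = arccos(-0.969544) = 2.894160 rad.
y_k = r·cos(φ/3 − 2πk/3) for k = 0, 1, 2 gives y = 4.604401, 3.451026, -8.055427.
λ_k = y_k + 3.000000 gives λ = 7.6044, 6.4510, -5.0554 (check: the sum is 9.0000 = tr M).

Eigenvalues sorted in increasing order: [-5.0554, 6.4510, 7.6044].


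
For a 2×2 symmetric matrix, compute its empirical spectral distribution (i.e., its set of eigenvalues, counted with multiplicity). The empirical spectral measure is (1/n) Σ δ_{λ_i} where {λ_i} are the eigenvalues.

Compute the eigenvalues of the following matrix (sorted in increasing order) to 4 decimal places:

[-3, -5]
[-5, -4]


Since M is real symmetric, both eigenvalues are real; they are the roots of det(λI − M) = λ² − (tr M) λ + det M.
tr M = -3 + (-4) = -7.
det M = (-3)·(-4) − (-5)² = 12 − 25 = -13.
Characteristic polynomial: λ² + 7λ − 13 = 0.
Discriminant Δ = (tr M)² − 4·det M = 49 − (-52) = 101; √Δ = 10.049876.
λ = (tr M ± √Δ)/2 = (-7 ± 10.049876)/2, giving (tr M − √Δ)/2 = -8.5249 and (tr M + √Δ)/2 = 1.5249.

Eigenvalues sorted in increasing order: [-8.5249, 1.5249].


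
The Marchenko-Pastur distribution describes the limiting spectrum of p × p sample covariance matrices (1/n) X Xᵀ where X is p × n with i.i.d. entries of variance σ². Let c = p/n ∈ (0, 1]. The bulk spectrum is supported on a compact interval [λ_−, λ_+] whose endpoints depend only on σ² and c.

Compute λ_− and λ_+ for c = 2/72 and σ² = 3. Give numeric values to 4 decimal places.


c = 2/72 = 0.027778; √c = 0.166667.
λ_− = σ² (1 − √c)² = 3 · (1 − 0.166667)² = 3 · (0.833333)² = 2.083333.
λ_+ = σ² (1 + √c)² = 3 · (1 + 0.166667)² = 3 · (1.166667)² = 4.083333.

Rounded to 4 decimal places: λ_− ≈ 2.0833, λ_+ ≈ 4.0833.


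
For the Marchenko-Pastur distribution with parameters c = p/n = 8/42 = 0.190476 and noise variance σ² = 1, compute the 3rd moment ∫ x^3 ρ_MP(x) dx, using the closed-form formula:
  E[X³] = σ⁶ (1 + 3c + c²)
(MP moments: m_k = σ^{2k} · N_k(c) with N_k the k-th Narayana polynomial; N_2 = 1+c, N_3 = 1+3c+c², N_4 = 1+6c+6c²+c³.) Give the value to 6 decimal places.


E[X³] = σ⁶ (1 + 3c + c²) (third MP moment). With σ² = 1 (so σ⁶ = 1) and c = 8/42 = 0.190476: E[X³] = 1 · (1 + 3·0.190476 + (0.190476)²) = 1 · 1.607710.

So E[X^3] = 1.607710.


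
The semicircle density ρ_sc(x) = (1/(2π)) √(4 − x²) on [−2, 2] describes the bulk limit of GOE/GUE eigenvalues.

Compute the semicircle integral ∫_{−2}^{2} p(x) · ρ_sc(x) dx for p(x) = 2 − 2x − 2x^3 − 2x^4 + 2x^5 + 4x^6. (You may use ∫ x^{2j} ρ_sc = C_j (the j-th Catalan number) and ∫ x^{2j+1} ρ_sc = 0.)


Write p(x) = Σ a_i x^i, split into monomials and integrate each against ρ_sc separately.
Using ∫ x^{2j} ρ_sc = C_j = (1/(j+1)) C(2j, j) (Catalan numbers) and ∫ x^{2j+1} ρ_sc = 0 (odd monomials vanish by symmetry):
  i = 0 (even): a_0 · C_{0} = 2 · 1 = 2
  i = 1 (odd): ∫ x^1 ρ_sc = 0 (vanishes)
  i = 3 (odd): ∫ x^3 ρ_sc = 0 (vanishes)
  i = 4 (even): a_4 · C_{2} = -2 · 2 = -4
  i = 5 (odd): ∫ x^5 ρ_sc = 0 (vanishes)
  i = 6 (even): a_6 · C_{3} = 4 · 5 = 20

Summing the contributions: ∫_{−2}^{2} p(x) ρ_sc(x) dx = 2 + (-4) + 20 = 18.


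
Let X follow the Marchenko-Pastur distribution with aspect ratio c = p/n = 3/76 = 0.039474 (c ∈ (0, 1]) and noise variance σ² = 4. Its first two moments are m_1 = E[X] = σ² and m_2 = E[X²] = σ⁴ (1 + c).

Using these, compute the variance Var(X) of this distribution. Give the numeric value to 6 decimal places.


m_1 = E[X] = σ² = 4, so m_1² = 16.
m_2 = E[X²] = σ⁴ (1 + c) = 16 · (1 + 0.039474) = 16 · 1.039474 = 16.631579.
(Note m_2 − m_1² simplifies to c · σ⁴ = 0.039474 · 16.)

Var(X) = m_2 − m_1² = 16.631579 − 16 = 0.631579.


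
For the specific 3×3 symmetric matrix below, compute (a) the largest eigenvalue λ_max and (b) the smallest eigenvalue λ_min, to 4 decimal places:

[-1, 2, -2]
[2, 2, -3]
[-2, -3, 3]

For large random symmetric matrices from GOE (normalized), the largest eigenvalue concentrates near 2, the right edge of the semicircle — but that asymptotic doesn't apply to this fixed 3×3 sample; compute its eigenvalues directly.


Since M is real symmetric, all three eigenvalues are real; they are the roots of det(λI − M) = λ³ − (tr M) λ² + s λ − det M, where s is the sum of the principal 2×2 minors.
tr M = -1 + 2 + 3 = 4.
s = ((-1)·2 − 2²) + ((-1)·3 − (-2)²) + (2·3 − (-3)²) = -6 + (-7) + (-3) = -16.
det M (expand along row 1) = (-1)·(-3) − 2·0 + (-2)·(-2) = 7.
Characteristic polynomial: λ³ − 4λ² − 16λ − 7 = 0.
Substitute λ = y + (tr M)/3 = y + 1.333333 to remove the quadratic term: y³ + p·y + q = 0 with p = s − (tr M)²/3 = -21.333333 and q = −2(tr M)³/27 + (tr M)·s/3 − det M = -33.074074.
Three real roots ⇒ use the trigonometric (Viète) form: r = 2√(−p/3) = 5.333333, φ = arccos(3q/(p·r)) = arccos(0.872070) = 0.511379 rad.
y_k = r·cos(φ/3 − 2πk/3) for k = 0, 1, 2 gives y = 5.256037, -1.844506, -3.411531.
λ_k = y_k + 1.333333 gives λ = 6.5894, -0.5112, -2.0782 (check: the sum is 4.0000 = tr M).

Hence λ_max = 6.5894 and λ_min = -2.0782.


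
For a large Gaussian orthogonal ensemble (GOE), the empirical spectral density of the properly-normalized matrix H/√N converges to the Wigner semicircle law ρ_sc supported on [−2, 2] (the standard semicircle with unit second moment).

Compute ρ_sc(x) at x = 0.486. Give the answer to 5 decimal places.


ρ_sc(x) = (1/(2π)) √(4 − x²). With x = 0.486:
  4 − x² = 4 − (0.486)² = 4 − 0.236196 = 3.763804.
  √(4 − x²) = 1.940053.
  1/(2π) = 0.159155.
  ρ_sc(0.486) = 0.159155 · 1.940053 = 0.308769.

Rounded to 5 decimal places: ρ_sc(0.486) ≈ 0.30877.


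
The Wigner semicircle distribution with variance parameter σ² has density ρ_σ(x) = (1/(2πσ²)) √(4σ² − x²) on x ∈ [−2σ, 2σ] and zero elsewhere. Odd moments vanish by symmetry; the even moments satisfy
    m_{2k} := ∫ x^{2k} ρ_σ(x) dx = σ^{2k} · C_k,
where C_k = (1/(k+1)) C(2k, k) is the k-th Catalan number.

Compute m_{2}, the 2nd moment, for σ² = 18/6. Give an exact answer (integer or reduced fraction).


By the scaled semicircle moment identity, m_{2k} = σ^{2k} · C_k with k = 1.
C_1 = (1/(k+1)) · C(2k, k) = (1/2) · C(2, 1) = (1/2) · 2 = 1.
σ^{2k} = (σ²)^k = (18/6)^1 = 3.

Therefore m_{2} = σ^{2} · C_1 = 3 · 1 = 3.


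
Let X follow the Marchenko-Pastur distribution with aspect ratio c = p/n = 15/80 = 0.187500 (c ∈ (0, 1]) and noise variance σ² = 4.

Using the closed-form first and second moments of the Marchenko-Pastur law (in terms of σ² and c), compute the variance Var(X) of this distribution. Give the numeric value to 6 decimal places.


Recall the MP moments m_1 = E[X] = σ² and m_2 = E[X²] = σ⁴ (1 + c).
m_1 = E[X] = σ² = 4, so m_1² = 16.
m_2 = E[X²] = σ⁴ (1 + c) = 16 · (1 + 0.187500) = 16 · 1.187500 = 19.000000.
(Note m_2 − m_1² simplifies to c · σ⁴ = 0.187500 · 16.)

Var(X) = m_2 − m_1² = 19.000000 − 16 = 3.000000.


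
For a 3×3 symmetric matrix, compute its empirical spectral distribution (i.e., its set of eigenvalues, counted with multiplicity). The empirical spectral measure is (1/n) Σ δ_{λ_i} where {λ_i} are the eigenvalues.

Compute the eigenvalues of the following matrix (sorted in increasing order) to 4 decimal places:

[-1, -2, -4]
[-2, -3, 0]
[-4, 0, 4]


Since M is real symmetric, all three eigenvalues are real; they are the roots of det(λI − M) = λ³ − (tr M) λ² + s λ − det M, where s is the sum of the principal 2×2 minors.
tr M = -1 + (-3) + 4 = 0.
s = ((-1)·(-3) − (-2)²) + ((-1)·4 − (-4)²) + ((-3)·4 − 0²) = -1 + (-20) + (-12) = -33.
det M (expand along row 1) = (-1)·(-12) − (-2)·(-8) + (-4)·(-12) = 44.
Characteristic polynomial: λ³ − 33λ − 44 = 0.
Substitute λ = y + (tr M)/3 = y + 0.000000 to remove the quadratic term: y³ + p·y + q = 0 with p = s − (tr M)²/3 = -33.000000 and q = −2(tr M)³/27 + (tr M)·s/3 − det M = -44.000000.
Three real roots ⇒ use the trigonometric (Viète) form: r = 2√(−p/3) = 6.633250, φ = arccos(3q/(p·r)) = arccos(0.603023) = 0.923511 rad.
y_k = r·cos(φ/3 − 2πk/3) for k = 0, 1, 2 gives y = 6.321428, -1.420122, -4.901306.
λ_k = y_k + 0.000000 gives λ = 6.3214, -1.4201, -4.9013 (check: the sum is 0.0000 = tr M).

Eigenvalues sorted in increasing order: [-4.9013, -1.4201, 6.3214].


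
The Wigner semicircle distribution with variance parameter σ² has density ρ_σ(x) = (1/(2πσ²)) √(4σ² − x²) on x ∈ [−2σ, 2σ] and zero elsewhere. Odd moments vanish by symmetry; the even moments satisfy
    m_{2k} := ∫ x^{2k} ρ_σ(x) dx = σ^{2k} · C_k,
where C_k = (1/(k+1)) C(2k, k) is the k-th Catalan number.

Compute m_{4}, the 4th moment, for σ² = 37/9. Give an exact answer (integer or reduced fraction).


By the scaled semicircle moment identity, m_{2k} = σ^{2k} · C_k with k = 2.
C_2 = (1/(k+1)) · C(2k, k) = (1/3) · C(4, 2) = (1/3) · 6 = 2.
σ^{2k} = (σ²)^k = (37/9)^2 = 1369/81.

Therefore m_{4} = σ^{4} · C_2 = (1369/81) · 2 = 2738/81.


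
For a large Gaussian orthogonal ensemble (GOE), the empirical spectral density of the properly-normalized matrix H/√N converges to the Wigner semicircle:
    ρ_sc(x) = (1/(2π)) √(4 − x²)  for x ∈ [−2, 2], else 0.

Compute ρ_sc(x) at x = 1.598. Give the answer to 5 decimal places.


ρ_sc(x) = (1/(2π)) √(4 − x²). With x = 1.598:
  4 − x² = 4 − (1.598)² = 4 − 2.553604 = 1.446396.
  √(4 − x²) = 1.202662.
  1/(2π) = 0.159155.
  ρ_sc(1.598) = 0.159155 · 1.202662 = 0.191410.

Rounded to 5 decimal places: ρ_sc(1.598) ≈ 0.19141.


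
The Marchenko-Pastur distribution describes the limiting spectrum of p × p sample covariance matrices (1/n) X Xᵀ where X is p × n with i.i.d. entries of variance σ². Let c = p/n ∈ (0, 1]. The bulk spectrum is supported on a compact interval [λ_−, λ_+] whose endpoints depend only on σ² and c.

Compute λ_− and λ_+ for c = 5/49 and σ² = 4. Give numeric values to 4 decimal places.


c = 5/49 = 0.102041; √c = 0.319438.
λ_− = σ² (1 − √c)² = 4 · (1 − 0.319438)² = 4 · (0.680562)² = 1.852657.
λ_+ = σ² (1 + √c)² = 4 · (1 + 0.319438)² = 4 · (1.319438)² = 6.963670.

Rounded to 4 decimal places: λ_− ≈ 1.8527, λ_+ ≈ 6.9637.


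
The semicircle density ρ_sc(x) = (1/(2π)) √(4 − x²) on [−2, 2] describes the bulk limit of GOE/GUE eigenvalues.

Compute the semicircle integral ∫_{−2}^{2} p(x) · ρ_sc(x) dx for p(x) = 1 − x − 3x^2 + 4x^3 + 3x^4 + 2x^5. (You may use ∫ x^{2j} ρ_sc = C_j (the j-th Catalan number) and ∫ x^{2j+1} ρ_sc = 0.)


Write p(x) = Σ a_i x^i, split into monomials and integrate each against ρ_sc separately.
Using ∫ x^{2j} ρ_sc = C_j = (1/(j+1)) C(2j, j) (Catalan numbers) and ∫ x^{2j+1} ρ_sc = 0 (odd monomials vanish by symmetry):
  i = 0 (even): a_0 · C_{0} = 1 · 1 = 1
  i = 1 (odd): ∫ x^1 ρ_sc = 0 (vanishes)
  i = 2 (even): a_2 · C_{1} = -3 · 1 = -3
  i = 3 (odd): ∫ x^3 ρ_sc = 0 (vanishes)
  i = 4 (even): a_4 · C_{2} = 3 · 2 = 6
  i = 5 (odd): ∫ x^5 ρ_sc = 0 (vanishes)

Summing the contributions: ∫_{−2}^{2} p(x) ρ_sc(x) dx = 1 + (-3) + 6 = 4.


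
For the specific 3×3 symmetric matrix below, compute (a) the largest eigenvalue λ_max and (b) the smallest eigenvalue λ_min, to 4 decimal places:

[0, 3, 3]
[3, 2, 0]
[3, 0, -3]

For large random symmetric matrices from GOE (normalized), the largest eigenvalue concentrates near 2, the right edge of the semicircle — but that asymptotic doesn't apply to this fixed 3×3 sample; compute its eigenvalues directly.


Since M is real symmetric, all three eigenvalues are real; they are the roots of det(λI − M) = λ³ − (tr M) λ² + s λ − det M, where s is the sum of the principal 2×2 minors.
tr M = 0 + 2 + (-3) = -1.
s = (0·2 − 3²) + (0·(-3) − 3²) + (2·(-3) − 0²) = -9 + (-9) + (-6) = -24.
det M (expand along row 1) = 0·(-6) − 3·(-9) + 3·(-6) = 9.
Characteristic polynomial: λ³ + λ² − 24λ − 9 = 0.
Substitute λ = y + (tr M)/3 = y − 0.333333 to remove the quadratic term: y³ + p·y + q = 0 with p = s − (tr M)²/3 = -24.333333 and q = −2(tr M)³/27 + (tr M)·s/3 − det M = -0.925926.
Three real roots ⇒ use the trigonometric (Viète) form: r = 2√(−p/3) = 5.696002, φ = arccos(3q/(p·r)) = arccos(0.020041) = 1.550754 rad.
y_k = r·cos(φ/3 − 2πk/3) for k = 0, 1, 2 gives y = 4.951800, -0.038054, -4.913746.
λ_k = y_k − 0.333333 gives λ = 4.6185, -0.3714, -5.2471 (check: the sum is -1.0000 = tr M).

Hence λ_max = 4.6185 and λ_min = -5.2471.


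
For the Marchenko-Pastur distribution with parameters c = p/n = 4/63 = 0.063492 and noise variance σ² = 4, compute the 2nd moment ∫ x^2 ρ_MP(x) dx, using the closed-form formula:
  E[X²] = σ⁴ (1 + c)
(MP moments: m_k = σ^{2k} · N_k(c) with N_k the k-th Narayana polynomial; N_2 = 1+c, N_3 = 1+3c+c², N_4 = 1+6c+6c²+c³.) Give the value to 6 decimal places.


E[X²] = σ⁴ (1 + c) (second MP moment). With σ² = 4 (so σ⁴ = 16) and c = 4/63 = 0.063492: E[X²] = 16 · (1 + 0.063492) = 16 · 1.063492.

So E[X^2] = 17.015873.


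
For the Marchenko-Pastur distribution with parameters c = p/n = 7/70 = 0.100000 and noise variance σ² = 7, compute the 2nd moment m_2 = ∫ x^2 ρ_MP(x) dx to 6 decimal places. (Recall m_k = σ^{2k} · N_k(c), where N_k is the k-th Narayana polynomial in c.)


E[X²] = σ⁴ (1 + c) (second MP moment). With σ² = 7 (so σ⁴ = 49) and c = 7/70 = 0.100000: E[X²] = 49 · (1 + 0.100000) = 49 · 1.100000.

So E[X^2] = 53.900000.


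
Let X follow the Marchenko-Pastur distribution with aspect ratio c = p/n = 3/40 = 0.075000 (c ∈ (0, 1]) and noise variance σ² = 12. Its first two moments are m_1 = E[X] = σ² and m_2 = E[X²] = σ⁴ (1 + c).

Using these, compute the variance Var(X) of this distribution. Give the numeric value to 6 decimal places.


m_1 = E[X] = σ² = 12, so m_1² = 144.
m_2 = E[X²] = σ⁴ (1 + c) = 144 · (1 + 0.075000) = 144 · 1.075000 = 154.800000.
(Note m_2 − m_1² simplifies to c · σ⁴ = 0.075000 · 144.)

Var(X) = m_2 − m_1² = 154.800000 − 144 = 10.800000.


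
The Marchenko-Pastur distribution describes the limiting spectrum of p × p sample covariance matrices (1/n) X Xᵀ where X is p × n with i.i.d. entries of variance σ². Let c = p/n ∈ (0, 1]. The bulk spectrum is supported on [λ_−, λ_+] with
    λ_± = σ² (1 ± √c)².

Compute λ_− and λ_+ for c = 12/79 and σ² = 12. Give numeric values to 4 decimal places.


c = 12/79 = 0.151899; √c = 0.389742.
λ_− = σ² (1 − √c)² = 12 · (1 − 0.389742)² = 12 · (0.610258)² = 4.468980.
λ_+ = σ² (1 + √c)² = 12 · (1 + 0.389742)² = 12 · (1.389742)² = 23.176590.

Rounded to 4 decimal places: λ_− ≈ 4.4690, λ_+ ≈ 23.1766.


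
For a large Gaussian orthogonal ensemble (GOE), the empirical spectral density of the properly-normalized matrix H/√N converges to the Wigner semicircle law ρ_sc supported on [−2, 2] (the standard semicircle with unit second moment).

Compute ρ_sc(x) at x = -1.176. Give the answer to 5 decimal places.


ρ_sc(x) = (1/(2π)) √(4 − x²). With x = -1.176:
  4 − x² = 4 − (-1.176)² = 4 − 1.382976 = 2.617024.
  √(4 − x²) = 1.617722.
  1/(2π) = 0.159155.
  ρ_sc(-1.176) = 0.159155 · 1.617722 = 0.257468.

Rounded to 5 decimal places: ρ_sc(-1.176) ≈ 0.25747.


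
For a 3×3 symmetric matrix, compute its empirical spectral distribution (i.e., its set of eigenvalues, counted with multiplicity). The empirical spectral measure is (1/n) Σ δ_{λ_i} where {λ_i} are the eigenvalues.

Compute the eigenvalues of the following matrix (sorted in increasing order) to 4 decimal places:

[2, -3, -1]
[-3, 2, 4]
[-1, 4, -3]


Since M is real symmetric, all three eigenvalues are real; they are the roots of det(λI − M) = λ³ − (tr M) λ² + s λ − det M, where s is the sum of the principal 2×2 minors.
tr M = 2 + 2 + (-3) = 1.
s = (2·2 − (-3)²) + (2·(-3) − (-1)²) + (2·(-3) − 4²) = -5 + (-7) + (-22) = -34.
det M (expand along row 1) = 2·(-22) − (-3)·13 + (-1)·(-10) = 5.
Characteristic polynomial: λ³ − λ² − 34λ − 5 = 0.
Substitute λ = y + (tr M)/3 = y + 0.333333 to remove the quadratic term: y³ + p·y + q = 0 with p = s − (tr M)²/3 = -34.333333 and q = −2(tr M)³/27 + (tr M)·s/3 − det M = -16.407407.
Three real roots ⇒ use the trigonometric (Viète) form: r = 2√(−p/3) = 6.765928, φ = arccos(3q/(p·r)) = arccos(0.211894) = 1.357284 rad.
y_k = r·cos(φ/3 − 2πk/3) for k = 0, 1, 2 gives y = 6.085196, -0.481130, -5.604067.
λ_k = y_k + 0.333333 gives λ = 6.4185, -0.1478, -5.2707 (check: the sum is 1.0000 = tr M).

Eigenvalues sorted in increasing order: [-5.2707, -0.1478, 6.4185].


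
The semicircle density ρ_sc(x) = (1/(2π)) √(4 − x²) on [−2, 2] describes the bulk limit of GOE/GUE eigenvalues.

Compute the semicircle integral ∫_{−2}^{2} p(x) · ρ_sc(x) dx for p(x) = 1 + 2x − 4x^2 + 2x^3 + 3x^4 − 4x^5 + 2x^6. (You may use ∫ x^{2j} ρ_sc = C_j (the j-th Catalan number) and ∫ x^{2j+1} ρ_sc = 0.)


Write p(x) = Σ a_i x^i, split into monomials and integrate each against ρ_sc separately.
Using ∫ x^{2j} ρ_sc = C_j = (1/(j+1)) C(2j, j) (Catalan numbers) and ∫ x^{2j+1} ρ_sc = 0 (odd monomials vanish by symmetry):
  i = 0 (even): a_0 · C_{0} = 1 · 1 = 1
  i = 1 (odd): ∫ x^1 ρ_sc = 0 (vanishes)
  i = 2 (even): a_2 · C_{1} = -4 · 1 = -4
  i = 3 (odd): ∫ x^3 ρ_sc = 0 (vanishes)
  i = 4 (even): a_4 · C_{2} = 3 · 2 = 6
  i = 5 (odd): ∫ x^5 ρ_sc = 0 (vanishes)
  i = 6 (even): a_6 · C_{3} = 2 · 5 = 10

Summing the contributions: ∫_{−2}^{2} p(x) ρ_sc(x) dx = 1 + (-4) + 6 + 10 = 13.


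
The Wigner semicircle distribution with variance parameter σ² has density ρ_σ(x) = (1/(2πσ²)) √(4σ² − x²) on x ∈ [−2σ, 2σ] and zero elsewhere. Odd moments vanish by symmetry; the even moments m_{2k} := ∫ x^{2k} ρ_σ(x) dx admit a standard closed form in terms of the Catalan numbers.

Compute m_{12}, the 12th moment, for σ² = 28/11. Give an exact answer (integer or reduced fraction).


By the scaled semicircle moment identity, m_{2k} = σ^{2k} · C_k with k = 6.
C_6 = (1/(k+1)) · C(2k, k) = (1/7) · C(12, 6) = (1/7) · 924 = 132.
σ^{2k} = (σ²)^k = (28/11)^6 = 481890304/1771561.

Therefore m_{12} = σ^{12} · C_6 = (481890304/1771561) · 132 = 5782683648/161051.


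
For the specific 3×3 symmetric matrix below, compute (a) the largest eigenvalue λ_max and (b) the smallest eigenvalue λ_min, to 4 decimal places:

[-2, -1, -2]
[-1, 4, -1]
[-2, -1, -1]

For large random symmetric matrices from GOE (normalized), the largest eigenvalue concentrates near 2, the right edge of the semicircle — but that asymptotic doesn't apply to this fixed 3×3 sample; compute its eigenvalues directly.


Since M is real symmetric, all three eigenvalues are real; they are the roots of det(λI − M) = λ³ − (tr M) λ² + s λ − det M, where s is the sum of the principal 2×2 minors.
tr M = -2 + 4 + (-1) = 1.
s = ((-2)·4 − (-1)²) + ((-2)·(-1) − (-2)²) + (4·(-1) − (-1)²) = -9 + (-2) + (-5) = -16.
det M (expand along row 1) = (-2)·(-5) − (-1)·(-1) + (-2)·9 = -9.
Characteristic polynomial: λ³ − λ² − 16λ + 9 = 0.
Substitute λ = y + (tr M)/3 = y + 0.333333 to remove the quadratic term: y³ + p·y + q = 0 with p = s − (tr M)²/3 = -16.333333 and q = −2(tr M)³/27 + (tr M)·s/3 − det M = 3.592593.
Three real roots ⇒ use the trigonometric (Viète) form: r = 2√(−p/3) = 4.666667, φ = arccos(3q/(p·r)) = arccos(-0.141399) = 1.712671 rad.
y_k = r·cos(φ/3 − 2πk/3) for k = 0, 1, 2 gives y = 3.926627, 0.220612, -4.147239.
λ_k = y_k + 0.333333 gives λ = 4.2600, 0.5539, -3.8139 (check: the sum is 1.0000 = tr M).

Hence λ_max = 4.2600 and λ_min = -3.8139.


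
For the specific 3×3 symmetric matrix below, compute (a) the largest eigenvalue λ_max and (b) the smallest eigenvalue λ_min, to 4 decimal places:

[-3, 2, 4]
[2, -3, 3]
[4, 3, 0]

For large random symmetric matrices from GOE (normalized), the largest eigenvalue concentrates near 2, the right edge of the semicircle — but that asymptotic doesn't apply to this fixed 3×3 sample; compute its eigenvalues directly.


Since M is real symmetric, all three eigenvalues are real; they are the roots of det(λI − M) = λ³ − (tr M) λ² + s λ − det M, where s is the sum of the principal 2×2 minors.
tr M = -3 + (-3) + 0 = -6.
s = ((-3)·(-3) − 2²) + ((-3)·0 − 4²) + ((-3)·0 − 3²) = 5 + (-16) + (-9) = -20.
det M (expand along row 1) = (-3)·(-9) − 2·(-12) + 4·18 = 123.
Characteristic polynomial: λ³ + 6λ² − 20λ − 123 = 0.
Substitute λ = y + (tr M)/3 = y − 2.000000 to remove the quadratic term: y³ + p·y + q = 0 with p = s − (tr M)²/3 = -32.000000 and q = −2(tr M)³/27 + (tr M)·s/3 − det M = -67.000000.
Three real roots ⇒ use the trigonometric (Viète) form: r = 2√(−p/3) = 6.531973, φ = arccos(3q/(p·r)) = arccos(0.961616) = 0.277964 rad.
y_k = r·cos(φ/3 − 2πk/3) for k = 0, 1, 2 gives y = 6.503955, -2.728593, -3.775362.
λ_k = y_k − 2.000000 gives λ = 4.5040, -4.7286, -5.7754 (check: the sum is -6.0000 = tr M).

Hence λ_max = 4.5040 and λ_min = -5.7754.


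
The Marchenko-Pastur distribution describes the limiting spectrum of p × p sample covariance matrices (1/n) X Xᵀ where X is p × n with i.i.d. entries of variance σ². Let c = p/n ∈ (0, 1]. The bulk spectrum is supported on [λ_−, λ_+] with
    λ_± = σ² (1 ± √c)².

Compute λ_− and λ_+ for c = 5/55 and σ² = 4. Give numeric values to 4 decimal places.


c = 5/55 = 0.090909; √c = 0.301511.
λ_− = σ² (1 − √c)² = 4 · (1 − 0.301511)² = 4 · (0.698489)² = 1.951546.
λ_+ = σ² (1 + √c)² = 4 · (1 + 0.301511)² = 4 · (1.301511)² = 6.775727.

Rounded to 4 decimal places: λ_− ≈ 1.9515, λ_+ ≈ 6.7757.


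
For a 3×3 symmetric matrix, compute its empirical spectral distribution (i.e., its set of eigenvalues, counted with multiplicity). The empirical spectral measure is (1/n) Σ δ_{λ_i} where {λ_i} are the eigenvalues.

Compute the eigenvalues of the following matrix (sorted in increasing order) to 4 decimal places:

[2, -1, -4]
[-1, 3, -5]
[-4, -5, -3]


Since M is real symmetric, all three eigenvalues are real; they are the roots of det(λI − M) = λ³ − (tr M) λ² + s λ − det M, where s is the sum of the principal 2×2 minors.
tr M = 2 + 3 + (-3) = 2.
s = (2·3 − (-1)²) + (2·(-3) − (-4)²) + (3·(-3) − (-5)²) = 5 + (-22) + (-34) = -51.
det M (expand along row 1) = 2·(-34) − (-1)·(-17) + (-4)·17 = -153.
Characteristic polynomial: λ³ − 2λ² − 51λ + 153 = 0.
Substitute λ = y + (tr M)/3 = y + 0.666667 to remove the quadratic term: y³ + p·y + q = 0 with p = s − (tr M)²/3 = -52.333333 and q = −2(tr M)³/27 + (tr M)·s/3 − det M = 118.407407.
Three real roots ⇒ use the trigonometric (Viète) form: r = 2√(−p/3) = 8.353309, φ = arccos(3q/(p·r)) = arccos(-0.812574) = 2.519352 rad.
y_k = r·cos(φ/3 − 2πk/3) for k = 0, 1, 2 gives y = 5.576867, 2.597404, -8.174271.
λ_k = y_k + 0.666667 gives λ = 6.2435, 3.2641, -7.5076 (check: the sum is 2.0000 = tr M).

Eigenvalues sorted in increasing order: [-7.5076, 3.2641, 6.2435].


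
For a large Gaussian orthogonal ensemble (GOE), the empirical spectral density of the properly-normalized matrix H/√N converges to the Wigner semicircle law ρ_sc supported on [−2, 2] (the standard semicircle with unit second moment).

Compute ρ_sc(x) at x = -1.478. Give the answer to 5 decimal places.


ρ_sc(x) = (1/(2π)) √(4 − x²). With x = -1.478:
  4 − x² = 4 − (-1.478)² = 4 − 2.184484 = 1.815516.
  √(4 − x²) = 1.347411.
  1/(2π) = 0.159155.
  ρ_sc(-1.478) = 0.159155 · 1.347411 = 0.214447.

Rounded to 5 decimal places: ρ_sc(-1.478) ≈ 0.21445.


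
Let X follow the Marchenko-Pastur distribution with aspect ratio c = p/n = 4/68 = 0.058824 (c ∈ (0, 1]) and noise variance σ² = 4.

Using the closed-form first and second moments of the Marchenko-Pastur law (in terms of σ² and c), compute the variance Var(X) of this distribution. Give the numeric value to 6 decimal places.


Recall the MP moments m_1 = E[X] = σ² and m_2 = E[X²] = σ⁴ (1 + c).
m_1 = E[X] = σ² = 4, so m_1² = 16.
m_2 = E[X²] = σ⁴ (1 + c) = 16 · (1 + 0.058824) = 16 · 1.058824 = 16.941176.
(Note m_2 − m_1² simplifies to c · σ⁴ = 0.058824 · 16.)

Var(X) = m_2 − m_1² = 16.941176 − 16 = 0.941176.


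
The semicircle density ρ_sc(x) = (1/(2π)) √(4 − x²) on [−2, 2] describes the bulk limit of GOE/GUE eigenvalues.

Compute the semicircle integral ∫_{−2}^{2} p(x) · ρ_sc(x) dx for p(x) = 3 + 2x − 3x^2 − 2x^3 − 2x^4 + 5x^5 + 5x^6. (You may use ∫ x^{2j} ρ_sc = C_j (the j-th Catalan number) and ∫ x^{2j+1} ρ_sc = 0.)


Write p(x) = Σ a_i x^i, split into monomials and integrate each against ρ_sc separately.
Using ∫ x^{2j} ρ_sc = C_j = (1/(j+1)) C(2j, j) (Catalan numbers) and ∫ x^{2j+1} ρ_sc = 0 (odd monomials vanish by symmetry):
  i = 0 (even): a_0 · C_{0} = 3 · 1 = 3
  i = 1 (odd): ∫ x^1 ρ_sc = 0 (vanishes)
  i = 2 (even): a_2 · C_{1} = -3 · 1 = -3
  i = 3 (odd): ∫ x^3 ρ_sc = 0 (vanishes)
  i = 4 (even): a_4 · C_{2} = -2 · 2 = -4
  i = 5 (odd): ∫ x^5 ρ_sc = 0 (vanishes)
  i = 6 (even): a_6 · C_{3} = 5 · 5 = 25

Summing the contributions: ∫_{−2}^{2} p(x) ρ_sc(x) dx = 3 + (-3) + (-4) + 25 = 21.


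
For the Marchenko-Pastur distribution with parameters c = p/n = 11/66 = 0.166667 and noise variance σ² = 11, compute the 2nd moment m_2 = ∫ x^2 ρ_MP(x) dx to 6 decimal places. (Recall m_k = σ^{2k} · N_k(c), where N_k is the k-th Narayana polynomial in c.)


E[X²] = σ⁴ (1 + c) (second MP moment). With σ² = 11 (so σ⁴ = 121) and c = 11/66 = 0.166667: E[X²] = 121 · (1 + 0.166667) = 121 · 1.166667.

So E[X^2] = 141.166667.


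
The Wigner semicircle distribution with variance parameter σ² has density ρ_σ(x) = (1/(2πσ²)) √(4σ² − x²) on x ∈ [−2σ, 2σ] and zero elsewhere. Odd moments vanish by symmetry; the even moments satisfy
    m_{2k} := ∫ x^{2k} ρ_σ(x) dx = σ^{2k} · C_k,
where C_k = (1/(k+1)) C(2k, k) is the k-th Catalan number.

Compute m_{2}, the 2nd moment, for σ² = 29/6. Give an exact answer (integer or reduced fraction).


By the scaled semicircle moment identity, m_{2k} = σ^{2k} · C_k with k = 1.
C_1 = (1/(k+1)) · C(2k, k) = (1/2) · C(2, 1) = (1/2) · 2 = 1.
σ^{2k} = (σ²)^k = (29/6)^1 = 29/6.

Therefore m_{2} = σ^{2} · C_1 = (29/6) · 1 = 29/6.


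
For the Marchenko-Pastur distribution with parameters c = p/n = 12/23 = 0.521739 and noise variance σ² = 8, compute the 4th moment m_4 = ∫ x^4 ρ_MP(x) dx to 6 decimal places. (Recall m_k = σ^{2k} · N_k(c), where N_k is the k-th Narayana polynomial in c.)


E[X⁴] = σ⁸ (1 + 6c + 6c² + c³) (fourth MP moment). With σ² = 8 (so σ⁸ = 4096) and c = 12/23 = 0.521739: E[X⁴] = 4096 · (1 + 6·0.521739 + 6·(0.521739)² + (0.521739)³) = 4096 · 5.905729.

So E[X^4] = 24189.864387.


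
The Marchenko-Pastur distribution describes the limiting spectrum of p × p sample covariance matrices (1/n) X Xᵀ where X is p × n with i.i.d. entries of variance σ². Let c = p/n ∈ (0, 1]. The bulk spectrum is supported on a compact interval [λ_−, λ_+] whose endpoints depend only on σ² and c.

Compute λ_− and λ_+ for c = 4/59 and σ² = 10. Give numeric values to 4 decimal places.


c = 4/59 = 0.067797; √c = 0.260378.
λ_− = σ² (1 − √c)² = 10 · (1 − 0.260378)² = 10 · (0.739622)² = 5.470410.
λ_+ = σ² (1 + √c)² = 10 · (1 + 0.260378)² = 10 · (1.260378)² = 15.885523.

Rounded to 4 decimal places: λ_− ≈ 5.4704, λ_+ ≈ 15.8855.


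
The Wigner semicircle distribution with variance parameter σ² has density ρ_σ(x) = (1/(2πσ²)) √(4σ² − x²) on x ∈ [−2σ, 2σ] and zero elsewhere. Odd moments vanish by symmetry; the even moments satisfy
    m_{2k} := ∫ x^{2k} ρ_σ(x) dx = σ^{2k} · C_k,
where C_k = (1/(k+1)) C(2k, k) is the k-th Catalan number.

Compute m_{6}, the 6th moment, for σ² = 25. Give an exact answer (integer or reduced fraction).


By the scaled semicircle moment identity, m_{2k} = σ^{2k} · C_k with k = 3.
C_3 = (1/(k+1)) · C(2k, k) = (1/4) · C(6, 3) = (1/4) · 20 = 5.
σ^{2k} = (σ²)^k = (25)^3 = 15625.

Therefore m_{6} = σ^{6} · C_3 = 15625 · 5 = 78125.


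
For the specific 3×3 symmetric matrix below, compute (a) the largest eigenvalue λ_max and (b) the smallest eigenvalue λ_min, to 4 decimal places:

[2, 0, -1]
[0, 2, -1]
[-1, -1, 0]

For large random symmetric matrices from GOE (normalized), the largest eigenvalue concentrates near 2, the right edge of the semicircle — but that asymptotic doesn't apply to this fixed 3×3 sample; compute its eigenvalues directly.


Since M is real symmetric, all three eigenvalues are real; they are the roots of det(λI − M) = λ³ − (tr M) λ² + s λ − det M, where s is the sum of the principal 2×2 minors.
tr M = 2 + 2 + 0 = 4.
s = (2·2 − 0²) + (2·0 − (-1)²) + (2·0 − (-1)²) = 4 + (-1) + (-1) = 2.
det M (expand along row 1) = 2·(-1) − 0·(-1) + (-1)·2 = -4.
Characteristic polynomial: λ³ − 4λ² + 2λ + 4 = 0.
Substitute λ = y + (tr M)/3 = y + 1.333333 to remove the quadratic term: y³ + p·y + q = 0 with p = s − (tr M)²/3 = -3.333333 and q = −2(tr M)³/27 + (tr M)·s/3 − det M = 1.925926.
Three real roots ⇒ use the trigonometric (Viète) form: r = 2√(−p/3) = 2.108185, φ = arccos(3q/(p·r)) = arccos(-0.822192) = 2.536048 rad.
y_k = r·cos(φ/3 − 2πk/3) for k = 0, 1, 2 gives y = 1.398717, 0.666667, -2.065384.
λ_k = y_k + 1.333333 gives λ = 2.7321, 2.0000, -0.7321 (check: the sum is 4.0000 = tr M).

Hence λ_max = 2.7321 and λ_min = -0.7321.


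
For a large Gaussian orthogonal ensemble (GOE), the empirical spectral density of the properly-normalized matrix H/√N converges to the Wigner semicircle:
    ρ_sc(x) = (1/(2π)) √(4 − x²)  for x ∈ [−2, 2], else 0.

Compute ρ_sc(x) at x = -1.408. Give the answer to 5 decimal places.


ρ_sc(x) = (1/(2π)) √(4 − x²). With x = -1.408:
  4 − x² = 4 − (-1.408)² = 4 − 1.982464 = 2.017536.
  √(4 − x²) = 1.420400.
  1/(2π) = 0.159155.
  ρ_sc(-1.408) = 0.159155 · 1.420400 = 0.226064.

Rounded to 5 decimal places: ρ_sc(-1.408) ≈ 0.22606.


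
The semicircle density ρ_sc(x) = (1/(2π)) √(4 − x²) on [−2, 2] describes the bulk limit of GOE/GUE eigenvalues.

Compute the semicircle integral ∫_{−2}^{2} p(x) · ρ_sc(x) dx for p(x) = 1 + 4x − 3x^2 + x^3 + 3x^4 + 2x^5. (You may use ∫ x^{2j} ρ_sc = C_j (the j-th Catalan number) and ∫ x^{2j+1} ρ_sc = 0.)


Write p(x) = Σ a_i x^i, split into monomials and integrate each against ρ_sc separately.
Using ∫ x^{2j} ρ_sc = C_j = (1/(j+1)) C(2j, j) (Catalan numbers) and ∫ x^{2j+1} ρ_sc = 0 (odd monomials vanish by symmetry):
  i = 0 (even): a_0 · C_{0} = 1 · 1 = 1
  i = 1 (odd): ∫ x^1 ρ_sc = 0 (vanishes)
  i = 2 (even): a_2 · C_{1} = -3 · 1 = -3
  i = 3 (odd): ∫ x^3 ρ_sc = 0 (vanishes)
  i = 4 (even): a_4 · C_{2} = 3 · 2 = 6
  i = 5 (odd): ∫ x^5 ρ_sc = 0 (vanishes)

Summing the contributions: ∫_{−2}^{2} p(x) ρ_sc(x) dx = 1 + (-3) + 6 = 4.


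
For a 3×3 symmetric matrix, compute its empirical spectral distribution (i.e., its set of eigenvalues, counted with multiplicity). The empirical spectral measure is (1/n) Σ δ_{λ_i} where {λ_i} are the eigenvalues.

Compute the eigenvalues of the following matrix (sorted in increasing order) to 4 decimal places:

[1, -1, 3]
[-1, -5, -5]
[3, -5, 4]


Since M is real symmetric, all three eigenvalues are real; they are the roots of det(λI − M) = λ³ − (tr M) λ² + s λ − det M, where s is the sum of the principal 2×2 minors.
tr M = 1 + (-5) + 4 = 0.
s = (1·(-5) − (-1)²) + (1·4 − 3²) + ((-5)·4 − (-5)²) = -6 + (-5) + (-45) = -56.
det M (expand along row 1) = 1·(-45) − (-1)·11 + 3·20 = 26.
Characteristic polynomial: λ³ − 56λ − 26 = 0.
Substitute λ = y + (tr M)/3 = y + 0.000000 to remove the quadratic term: y³ + p·y + q = 0 with p = s − (tr M)²/3 = -56.000000 and q = −2(tr M)³/27 + (tr M)·s/3 − det M = -26.000000.
Three real roots ⇒ use the trigonometric (Viète) form: r = 2√(−p/3) = 8.640988, φ = arccos(3q/(p·r)) = arccos(0.161192) = 1.408898 rad.
y_k = r·cos(φ/3 − 2πk/3) for k = 0, 1, 2 gives y = 7.705467, -0.466094, -7.239374.
λ_k = y_k + 0.000000 gives λ = 7.7055, -0.4661, -7.2394 (check: the sum is 0.0000 = tr M).

Eigenvalues sorted in increasing order: [-7.2394, -0.4661, 7.7055].


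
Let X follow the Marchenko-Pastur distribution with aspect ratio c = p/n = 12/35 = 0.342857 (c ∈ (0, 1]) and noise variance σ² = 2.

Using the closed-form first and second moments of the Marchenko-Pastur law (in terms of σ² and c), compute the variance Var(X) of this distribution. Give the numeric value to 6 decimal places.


Recall the MP moments m_1 = E[X] = σ² and m_2 = E[X²] = σ⁴ (1 + c).
m_1 = E[X] = σ² = 2, so m_1² = 4.
m_2 = E[X²] = σ⁴ (1 + c) = 4 · (1 + 0.342857) = 4 · 1.342857 = 5.371429.
(Note m_2 − m_1² simplifies to c · σ⁴ = 0.342857 · 4.)

Var(X) = m_2 − m_1² = 5.371429 − 4 = 1.371429.


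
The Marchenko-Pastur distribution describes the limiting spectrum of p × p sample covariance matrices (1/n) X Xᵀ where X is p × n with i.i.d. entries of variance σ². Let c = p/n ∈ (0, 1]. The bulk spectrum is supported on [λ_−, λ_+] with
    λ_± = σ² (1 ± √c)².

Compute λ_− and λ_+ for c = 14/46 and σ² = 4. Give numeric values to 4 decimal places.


c = 14/46 = 0.304348; √c = 0.551677.
λ_− = σ² (1 − √c)² = 4 · (1 − 0.551677)² = 4 · (0.448323)² = 0.803973.
λ_+ = σ² (1 + √c)² = 4 · (1 + 0.551677)² = 4 · (1.551677)² = 9.630810.

Rounded to 4 decimal places: λ_− ≈ 0.8040, λ_+ ≈ 9.6308.


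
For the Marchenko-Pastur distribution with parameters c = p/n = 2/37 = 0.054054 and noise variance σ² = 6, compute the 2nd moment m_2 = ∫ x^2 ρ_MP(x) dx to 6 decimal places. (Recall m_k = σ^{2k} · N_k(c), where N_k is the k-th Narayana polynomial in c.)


E[X²] = σ⁴ (1 + c) (second MP moment). With σ² = 6 (so σ⁴ = 36) and c = 2/37 = 0.054054: E[X²] = 36 · (1 + 0.054054) = 36 · 1.054054.

So E[X^2] = 37.945946.


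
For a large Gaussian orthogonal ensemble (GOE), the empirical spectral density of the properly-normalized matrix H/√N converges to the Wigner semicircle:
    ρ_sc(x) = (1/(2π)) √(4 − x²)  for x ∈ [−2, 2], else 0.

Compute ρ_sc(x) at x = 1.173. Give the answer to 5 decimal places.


ρ_sc(x) = (1/(2π)) √(4 − x²). With x = 1.173:
  4 − x² = 4 − (1.173)² = 4 − 1.375929 = 2.624071.
  √(4 − x²) = 1.619898.
  1/(2π) = 0.159155.
  ρ_sc(1.173) = 0.159155 · 1.619898 = 0.257815.

Rounded to 5 decimal places: ρ_sc(1.173) ≈ 0.25781.


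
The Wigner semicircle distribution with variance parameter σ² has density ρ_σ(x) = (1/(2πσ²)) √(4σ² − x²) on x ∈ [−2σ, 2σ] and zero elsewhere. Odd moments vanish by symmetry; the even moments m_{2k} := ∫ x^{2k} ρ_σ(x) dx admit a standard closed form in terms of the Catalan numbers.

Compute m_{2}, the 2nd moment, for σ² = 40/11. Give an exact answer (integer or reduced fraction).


By the scaled semicircle moment identity, m_{2k} = σ^{2k} · C_k with k = 1.
C_1 = (1/(k+1)) · C(2k, k) = (1/2) · C(2, 1) = (1/2) · 2 = 1.
σ^{2k} = (σ²)^k = (40/11)^1 = 40/11.

Therefore m_{2} = σ^{2} · C_1 = (40/11) · 1 = 40/11.


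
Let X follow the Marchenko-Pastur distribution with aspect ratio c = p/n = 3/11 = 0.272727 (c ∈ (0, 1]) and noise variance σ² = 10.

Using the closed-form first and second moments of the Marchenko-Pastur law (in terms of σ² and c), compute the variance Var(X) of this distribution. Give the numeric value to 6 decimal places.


Recall the MP moments m_1 = E[X] = σ² and m_2 = E[X²] = σ⁴ (1 + c).
m_1 = E[X] = σ² = 10, so m_1² = 100.
m_2 = E[X²] = σ⁴ (1 + c) = 100 · (1 + 0.272727) = 100 · 1.272727 = 127.272727.
(Note m_2 − m_1² simplifies to c · σ⁴ = 0.272727 · 100.)

Var(X) = m_2 − m_1² = 127.272727 − 100 = 27.272727.


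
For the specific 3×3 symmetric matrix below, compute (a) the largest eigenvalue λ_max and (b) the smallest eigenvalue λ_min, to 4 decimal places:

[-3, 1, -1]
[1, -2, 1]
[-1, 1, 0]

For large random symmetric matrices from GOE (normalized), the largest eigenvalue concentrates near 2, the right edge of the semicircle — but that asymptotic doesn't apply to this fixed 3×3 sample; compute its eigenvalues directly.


Since M is real symmetric, all three eigenvalues are real; they are the roots of det(λI − M) = λ³ − (tr M) λ² + s λ − det M, where s is the sum of the principal 2×2 minors.
tr M = -3 + (-2) + 0 = -5.
s = ((-3)·(-2) − 1²) + ((-3)·0 − (-1)²) + ((-2)·0 − 1²) = 5 + (-1) + (-1) = 3.
det M (expand along row 1) = (-3)·(-1) − 1·1 + (-1)·(-1) = 3.
Characteristic polynomial: λ³ + 5λ² + 3λ − 3 = 0.
Substitute λ = y + (tr M)/3 = y − 1.666667 to remove the quadratic term: y³ + p·y + q = 0 with p = s − (tr M)²/3 = -5.333333 and q = −2(tr M)³/27 + (tr M)·s/3 − det M = 1.259259.
Three real roots ⇒ use the trigonometric (Viète) form: r = 2√(−p/3) = 2.666667, φ = arccos(3q/(p·r)) = arccos(-0.265625) = 1.839648 rad.
y_k = r·cos(φ/3 − 2πk/3) for k = 0, 1, 2 gives y = 2.180804, 0.238660, -2.419464.
λ_k = y_k − 1.666667 gives λ = 0.5141, -1.4280, -4.0861 (check: the sum is -5.0000 = tr M).

Hence λ_max = 0.5141 and λ_min = -4.0861.
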